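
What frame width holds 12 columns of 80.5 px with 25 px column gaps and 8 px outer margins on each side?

1257 px

Adding margins, columns and gutters: 16 + 966 + 275 = 1257 px.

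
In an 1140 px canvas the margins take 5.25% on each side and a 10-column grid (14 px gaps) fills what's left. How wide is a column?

1140 × (1 − 2·5.25%) = 1140 × 89.5% = 1020.3 px for the columns.
10c + 9·14 = 1020.3 → 10c = 894.3 → c = 89.43 px.

89.43 px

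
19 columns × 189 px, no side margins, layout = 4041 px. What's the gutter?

25 px

Columns use 3591 px, leaving 450 px across 18 gutters = 25 px each.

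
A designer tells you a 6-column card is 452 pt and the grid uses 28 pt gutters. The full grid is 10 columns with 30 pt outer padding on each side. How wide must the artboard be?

6c + 5·28 = 452 → 6c = 312 → c = 52 pt.
Artboard = 2·30 + 10·52 + 9·28 = 60 + 520 + 252 = 832 pt.

832 pt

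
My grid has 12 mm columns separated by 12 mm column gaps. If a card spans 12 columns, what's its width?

276 mm

12 columns plus 11 column gaps: 144 + 132 = 276 mm.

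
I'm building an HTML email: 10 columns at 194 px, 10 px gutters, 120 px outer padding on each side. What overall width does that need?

2270 px

Total width: 2·120 + 10·194 + 9·10 = 2270 px.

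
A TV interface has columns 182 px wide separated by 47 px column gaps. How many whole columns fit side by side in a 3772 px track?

16 columns

16 columns: 16·182 + 15·47 = 3617 px ≤ 3772.
17 columns: 3846 px > 3772. So 16.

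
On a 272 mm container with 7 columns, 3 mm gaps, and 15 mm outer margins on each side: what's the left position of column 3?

85 mm

Inside the margins: 272 − 30 = 242 mm.
7 columns + 6 gaps: 7c + 6·3 = 242.
7c = 242 − 18 = 224, so c = 32 mm.
Before column 3: the margin + 2 columns + 2 gaps.
Offset = 15 + 2·(32 + 3) = 15 + 70 = 85 mm.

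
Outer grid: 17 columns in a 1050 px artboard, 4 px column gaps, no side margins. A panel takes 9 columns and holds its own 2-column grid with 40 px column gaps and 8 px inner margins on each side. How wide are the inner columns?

Subtracting 16 column gaps of 4 leaves 986 for 17 columns, so c = 58 px.
Span of 9: 9·58 + 8·4 = 522 + 32 = 554 px.
Inner content = 554 − 2·8 = 538 px.
Subtracting 1 column gap of 40 leaves 498 for 2 columns, so d = 249 px.

249 px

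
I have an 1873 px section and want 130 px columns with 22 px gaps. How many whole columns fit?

k columns need k·130 + (k−1)·22 = k·152 − 22.
k·152 − 22 ≤ 1873 → k ≤ 1895 / 152 ≈ 12.47, so k = 12.

12 columns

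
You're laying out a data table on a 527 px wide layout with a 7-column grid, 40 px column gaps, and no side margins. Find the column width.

41 px

7 columns + 6 column gaps: 7c + 6·40 = 527.
7c = 527 − 240 = 287, so c = 41 px.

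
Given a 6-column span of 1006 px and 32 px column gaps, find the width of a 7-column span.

6 columns + 5 column gaps: 6c + 5·32 = 1006.
6c = 1006 − 160 = 846, so c = 141 px.
7 columns plus 6 column gaps: 987 + 192 = 1179 px.

1179 px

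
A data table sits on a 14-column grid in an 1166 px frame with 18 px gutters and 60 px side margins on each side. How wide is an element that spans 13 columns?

970 px

Take off 120 px of margins, leaving 1046 px.
14c + 13·18 = 1046 → 14c = 812 → c = 58 px.
13-column span = 13·58 + 12·18 = 970 px.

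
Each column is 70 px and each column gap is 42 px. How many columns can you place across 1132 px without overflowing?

k columns need k·70 + (k−1)·42 = k·112 − 42.
k·112 − 42 ≤ 1132 → k ≤ 1174 / 112 ≈ 10.48, so k = 10.

10 columns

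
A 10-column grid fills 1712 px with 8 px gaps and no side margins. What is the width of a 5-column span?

852 px

Subtracting 9 gaps of 8 leaves 1640 for 10 columns, so c = 164 px.
5 columns plus 4 gaps: 820 + 32 = 852 px.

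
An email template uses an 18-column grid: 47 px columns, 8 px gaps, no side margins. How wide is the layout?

982 px

Layout = 18·47 + 17·8 = 846 + 136 = 982 px.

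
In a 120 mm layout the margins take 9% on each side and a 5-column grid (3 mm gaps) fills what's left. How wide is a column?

17.28 mm

Each margin = 9% of 120 = 10.8 mm; content = 120 − 2·10.8 = 98.4 mm.
5 columns + 4 gaps: 5c + 4·3 = 98.4.
5c = 98.4 − 12 = 86.4, so c = 17.28 mm.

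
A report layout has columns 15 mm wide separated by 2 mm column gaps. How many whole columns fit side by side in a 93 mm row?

5 columns

k columns need k·15 + (k−1)·2 = k·17 − 2.
k·17 − 2 ≤ 93 → k ≤ 95 / 17 ≈ 5.59, so k = 5.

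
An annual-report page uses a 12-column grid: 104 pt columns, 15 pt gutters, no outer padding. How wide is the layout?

1413 pt

Summing: 1248 + 165 = 1413 pt.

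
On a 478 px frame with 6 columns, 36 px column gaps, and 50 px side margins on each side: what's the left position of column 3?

Subtract both margins: 478 − 2·50 = 378 px.
6c + 5·36 = 378 → 6c = 198 → c = 33 px.
Before column 3: the margin + 2 columns + 2 column gaps.
Offset = 50 + 2·(33 + 36) = 50 + 138 = 188 px.

188 px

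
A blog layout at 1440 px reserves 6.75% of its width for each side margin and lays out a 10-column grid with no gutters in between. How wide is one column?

124.56 px

Each margin = 6.75% of 1440 = 97.2 px; content = 1440 − 2·97.2 = 1245.6 px.
With no gutters, each column is 1245.6/10 = 124.56 px.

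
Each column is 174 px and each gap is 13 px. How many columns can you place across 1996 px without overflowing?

k columns need k·174 + (k−1)·13 = k·187 − 13.
k·187 − 13 ≤ 1996 → k ≤ 2009 / 187 ≈ 10.74, so k = 10.

10 columns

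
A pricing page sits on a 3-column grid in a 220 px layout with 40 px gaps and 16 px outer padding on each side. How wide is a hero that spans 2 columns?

Take off 32 px of margins, leaving 188 px.
188 − 2·40 = 108; ÷3 gives c = 36 px.
2 columns plus 1 gap: 72 + 40 = 112 px.

112 px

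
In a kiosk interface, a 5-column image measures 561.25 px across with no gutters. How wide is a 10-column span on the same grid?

5c = 561.25 → c = 112.25 px.
With no gutters, 10 columns span 10·112.25 = 1122.5 px.

1122.5 px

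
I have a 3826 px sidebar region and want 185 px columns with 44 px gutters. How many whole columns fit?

16 columns

Each extra column adds 185 + 44 = 229 px.
(3826 + 44) / 229 = 16.90, so 16 columns fit.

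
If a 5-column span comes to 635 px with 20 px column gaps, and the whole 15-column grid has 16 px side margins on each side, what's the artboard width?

635 − 4·20 = 555; ÷5 gives c = 111 px.
Total width: 2·16 + 15·111 + 14·20 = 1977 px.

1977 px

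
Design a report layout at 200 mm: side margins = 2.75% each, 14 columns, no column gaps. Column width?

13.5 mm

Each margin = 2.75% of 200 = 5.5 mm; content = 200 − 2·5.5 = 189 mm.
189 / 14 = 13.5 mm per column.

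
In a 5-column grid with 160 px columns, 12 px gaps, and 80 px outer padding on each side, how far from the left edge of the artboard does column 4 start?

Each column+gutter stride is 172 px; 3 of them past the 80 px margin is 80 + 516 = 596 px.

596 px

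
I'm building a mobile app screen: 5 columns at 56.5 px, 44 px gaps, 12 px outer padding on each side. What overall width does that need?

482.5 px

Adding margins, columns and gutters: 24 + 282.5 + 176 = 482.5 px.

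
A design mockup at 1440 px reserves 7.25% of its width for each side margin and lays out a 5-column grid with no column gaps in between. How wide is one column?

1440 × (1 − 2·7.25%) = 1440 × 85.5% = 1231.2 px for the columns.
1231.2 / 5 = 246.24 px per column.

246.24 px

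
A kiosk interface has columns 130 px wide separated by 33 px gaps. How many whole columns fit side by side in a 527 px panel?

3 columns

3 columns: 3·130 + 2·33 = 456 px ≤ 527.
4 columns: 619 px > 527. So 3.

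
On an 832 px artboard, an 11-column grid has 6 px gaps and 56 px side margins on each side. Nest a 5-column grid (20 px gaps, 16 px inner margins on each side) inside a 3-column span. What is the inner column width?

Take off 112 px of margins, leaving 720 px.
720 − 10·6 = 660; ÷11 gives c = 60 px.
3-column span = 3·60 + 2·6 = 192 px.
Inner content = 192 − 2·16 = 160 px.
5d + 4·20 = 160 → 5d = 80 → d = 16 px.

16 px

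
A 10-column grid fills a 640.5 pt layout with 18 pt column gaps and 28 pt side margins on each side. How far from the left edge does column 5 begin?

Subtract both margins: 640.5 − 2·28 = 584.5 pt.
584.5 − 9·18 = 422.5; ÷10 gives c = 42.25 pt.
Column 5 starts at margin + 4·(column + gutter) = 28 + 4·60.25 = 269 pt.

269 pt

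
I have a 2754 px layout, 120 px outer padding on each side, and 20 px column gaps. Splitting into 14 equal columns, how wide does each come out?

161 px

Content width = 2754 − 2·120 = 2514 px.
14 columns + 13 column gaps: 14c + 13·20 = 2514.
14c = 2514 − 260 = 2254, so c = 161 px.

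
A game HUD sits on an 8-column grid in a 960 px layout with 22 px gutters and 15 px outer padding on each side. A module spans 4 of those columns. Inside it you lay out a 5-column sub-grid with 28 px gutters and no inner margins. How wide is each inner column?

Take off 30 px of margins, leaving 930 px.
Subtracting 7 gutters of 22 leaves 776 for 8 columns, so c = 97 px.
4 columns plus 3 gutters: 388 + 66 = 454 px.
Subtracting 4 gutters of 28 leaves 342 for 5 columns, so d = 68.4 px.

68.4 px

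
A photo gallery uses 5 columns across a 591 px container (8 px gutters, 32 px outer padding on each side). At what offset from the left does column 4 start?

353 px

Inside the margins: 591 − 64 = 527 px.
527 − 4·8 = 495; ÷5 gives c = 99 px.
Before column 4: the margin + 3 columns + 3 gutters.
Offset = 32 + 3·(99 + 8) = 32 + 321 = 353 px.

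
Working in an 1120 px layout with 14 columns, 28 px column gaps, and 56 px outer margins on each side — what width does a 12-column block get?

860 px

Subtract both margins: 1120 − 2·56 = 1008 px.
1008 − 13·28 = 644; ÷14 gives c = 46 px.
Span of 12: 12·46 + 11·28 = 552 + 308 = 860 px.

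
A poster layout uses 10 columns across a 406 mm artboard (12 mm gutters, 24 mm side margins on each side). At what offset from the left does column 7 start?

246 mm

Inside the margins: 406 − 48 = 358 mm.
358 − 9·12 = 250; ÷10 gives c = 25 mm.
Before column 7: the margin + 6 columns + 6 gutters.
Offset = 24 + 6·(25 + 12) = 24 + 222 = 246 mm.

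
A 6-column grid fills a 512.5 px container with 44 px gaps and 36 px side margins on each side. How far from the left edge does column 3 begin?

197.5 px

Subtract both margins: 512.5 − 2·36 = 440.5 px.
6c + 5·44 = 440.5 → 6c = 220.5 → c = 36.75 px.
Each column+gutter stride is 80.75 px; 2 of them past the 36 px margin is 36 + 161.5 = 197.5 px.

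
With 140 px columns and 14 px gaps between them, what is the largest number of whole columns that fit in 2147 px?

14 columns

k columns need k·140 + (k−1)·14 = k·154 − 14.
k·154 − 14 ≤ 2147 → k ≤ 2161 / 154 ≈ 14.03, so k = 14.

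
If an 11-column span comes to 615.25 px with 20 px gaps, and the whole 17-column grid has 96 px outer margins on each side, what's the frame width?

1153.75 px

Subtracting 10 gaps of 20 leaves 415.25 for 11 columns, so c = 37.75 px.
Frame = 2·96 + 17·37.75 + 16·20 = 192 + 641.75 + 320 = 1153.75 px.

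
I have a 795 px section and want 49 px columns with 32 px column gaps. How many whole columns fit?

10 columns

10 columns: 10·49 + 9·32 = 778 px ≤ 795.
11 columns: 859 px > 795. So 10.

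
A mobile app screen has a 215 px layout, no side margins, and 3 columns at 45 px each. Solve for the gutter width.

40 px

3·45 + 2g = 215 → 2g = 80 → g = 40 px.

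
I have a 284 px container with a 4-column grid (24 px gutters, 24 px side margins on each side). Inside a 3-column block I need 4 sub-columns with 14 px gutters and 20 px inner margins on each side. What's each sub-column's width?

22.25 px

Take off 48 px of margins, leaving 236 px.
Subtracting 3 gutters of 24 leaves 164 for 4 columns, so c = 41 px.
Span of 3: 3·41 + 2·24 = 123 + 48 = 171 px.
Inner content = 171 − 2·20 = 131 px.
Subtracting 3 gutters of 14 leaves 89 for 4 columns, so d = 22.25 px.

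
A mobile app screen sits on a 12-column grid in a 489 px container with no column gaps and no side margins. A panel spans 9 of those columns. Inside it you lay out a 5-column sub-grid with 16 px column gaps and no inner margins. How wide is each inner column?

12c = 489 → c = 40.75 px.
9-column span = 9·40.75 = 366.75 px.
Subtracting 4 column gaps of 16 leaves 302.75 for 5 columns, so d = 60.55 px.

60.55 px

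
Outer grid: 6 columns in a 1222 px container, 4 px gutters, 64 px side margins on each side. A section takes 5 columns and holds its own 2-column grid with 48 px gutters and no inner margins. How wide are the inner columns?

431.5 px

Inside the margins: 1222 − 128 = 1094 px.
Subtracting 5 gutters of 4 leaves 1074 for 6 columns, so c = 179 px.
5 columns plus 4 gutters: 895 + 16 = 911 px.
Subtracting 1 gutter of 48 leaves 863 for 2 columns, so d = 431.5 px.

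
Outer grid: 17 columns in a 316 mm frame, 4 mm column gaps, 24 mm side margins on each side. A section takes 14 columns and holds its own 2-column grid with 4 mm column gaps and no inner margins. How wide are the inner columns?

108 mm

Subtract both margins: 316 − 2·24 = 268 mm.
17 columns + 16 column gaps: 17c + 16·4 = 268.
17c = 268 − 64 = 204, so c = 12 mm.
14-column span = 14·12 + 13·4 = 220 mm.
Subtracting 1 column gap of 4 leaves 216 for 2 columns, so d = 108 mm.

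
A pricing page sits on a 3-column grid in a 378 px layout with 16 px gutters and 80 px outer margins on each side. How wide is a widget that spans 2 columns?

Subtract both margins: 378 − 2·80 = 218 px.
Subtracting 2 gutters of 16 leaves 186 for 3 columns, so c = 62 px.
2-column span = 2·62 + 1·16 = 140 px.

140 px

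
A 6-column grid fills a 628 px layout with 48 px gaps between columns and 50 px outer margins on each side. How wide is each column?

Take off 100 px of margins, leaving 528 px.
528 − 5·48 = 288; ÷6 gives c = 48 px.

48 px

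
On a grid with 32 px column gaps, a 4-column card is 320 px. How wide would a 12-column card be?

1024 px

4c + 3·32 = 320 → 4c = 224 → c = 56 px.
Span of 12: 12·56 + 11·32 = 672 + 352 = 1024 px.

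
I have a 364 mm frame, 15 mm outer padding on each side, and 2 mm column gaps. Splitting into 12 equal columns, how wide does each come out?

26 mm

Take off 30 mm of margins, leaving 334 mm.
334 − 11·2 = 312; ÷12 gives c = 26 mm.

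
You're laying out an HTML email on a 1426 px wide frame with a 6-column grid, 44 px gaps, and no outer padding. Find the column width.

6c + 5·44 = 1426 → 6c = 1206 → c = 201 px.

201 px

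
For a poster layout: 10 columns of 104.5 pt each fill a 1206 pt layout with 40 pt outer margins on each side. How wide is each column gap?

9 pt

Inside the margins: 1206 − 80 = 1126 pt.
10 columns take 10·104.5 = 1045 pt; remaining 81 splits into 9 column gaps.
g = 81 / 9 = 9 pt.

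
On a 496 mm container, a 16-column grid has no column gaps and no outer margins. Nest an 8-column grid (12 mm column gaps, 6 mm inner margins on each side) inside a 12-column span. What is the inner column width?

16c = 496 → c = 31 mm.
12-column span = 12·31 = 372 mm.
Inner content = 372 − 2·6 = 360 mm.
8 columns + 7 column gaps: 8d + 7·12 = 360.
8d = 360 − 84 = 276, so d = 34.5 mm.

34.5 mm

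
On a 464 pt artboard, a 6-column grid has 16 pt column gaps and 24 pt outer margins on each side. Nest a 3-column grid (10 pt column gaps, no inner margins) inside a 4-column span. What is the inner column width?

Take off 48 pt of margins, leaving 416 pt.
Subtracting 5 column gaps of 16 leaves 336 for 6 columns, so c = 56 pt.
4 columns plus 3 column gaps: 224 + 48 = 272 pt.
272 − 2·10 = 252; ÷3 gives d = 84 pt.

84 pt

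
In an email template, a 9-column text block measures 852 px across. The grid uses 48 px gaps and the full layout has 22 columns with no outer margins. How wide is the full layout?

2152 px

9 columns + 8 gaps: 9c + 8·48 = 852.
9c = 852 − 384 = 468, so c = 52 px.
Total width: 22·52 + 21·48 = 2152 px.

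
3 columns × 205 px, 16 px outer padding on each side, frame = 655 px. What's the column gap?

Subtract both margins: 655 − 2·16 = 623 px.
Columns use 615 px, leaving 8 px across 2 column gaps = 4 px each.

4 px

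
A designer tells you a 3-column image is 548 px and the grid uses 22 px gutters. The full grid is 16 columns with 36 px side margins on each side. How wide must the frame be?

548 − 2·22 = 504; ÷3 gives c = 168 px.
Adding margins, columns and gutters: 72 + 2688 + 330 = 3090 px.

3090 px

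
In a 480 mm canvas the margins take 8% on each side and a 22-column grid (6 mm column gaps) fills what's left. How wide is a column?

Margins: 8% × 480 = 38.4 mm each, so content = 480 − 76.8 = 403.2 mm.
22 columns + 21 column gaps: 22c + 21·6 = 403.2.
22c = 403.2 − 126 = 277.2, so c = 12.6 mm.

12.6 mm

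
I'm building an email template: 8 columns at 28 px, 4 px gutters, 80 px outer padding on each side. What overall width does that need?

412 px

Total width: 2·80 + 8·28 + 7·4 = 412 px.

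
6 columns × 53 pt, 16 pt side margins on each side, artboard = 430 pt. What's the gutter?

16 pt

Subtract both margins: 430 − 2·16 = 398 pt.
Columns use 318 pt, leaving 80 pt across 5 gutters = 16 pt each.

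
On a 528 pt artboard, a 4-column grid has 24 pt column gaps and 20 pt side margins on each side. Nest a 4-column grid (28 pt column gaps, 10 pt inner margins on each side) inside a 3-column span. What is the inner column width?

64 pt

Outer content = 528 − 2·20 = 488 pt.
4c + 3·24 = 488 → 4c = 416 → c = 104 pt.
3 columns plus 2 column gaps: 312 + 48 = 360 pt.
Inner content = 360 − 2·10 = 340 pt.
Subtracting 3 column gaps of 28 leaves 256 for 4 columns, so d = 64 pt.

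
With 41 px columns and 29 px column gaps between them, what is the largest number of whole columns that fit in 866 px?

Each extra column adds 41 + 29 = 70 px.
(866 + 29) / 70 = 12.79, so 12 columns fit.

12 columns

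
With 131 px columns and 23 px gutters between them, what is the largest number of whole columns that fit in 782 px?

5 columns

5 columns: 5·131 + 4·23 = 747 px ≤ 782.
6 columns: 901 px > 782. So 5.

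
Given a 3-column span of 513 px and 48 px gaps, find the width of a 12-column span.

Subtracting 2 gaps of 48 leaves 417 for 3 columns, so c = 139 px.
Span of 12: 12·139 + 11·48 = 1668 + 528 = 2196 px.

2196 px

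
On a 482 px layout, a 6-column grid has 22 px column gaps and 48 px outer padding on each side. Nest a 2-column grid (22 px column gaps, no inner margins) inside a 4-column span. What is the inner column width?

Inside the margins: 482 − 96 = 386 px.
6c + 5·22 = 386 → 6c = 276 → c = 46 px.
Span of 4: 4·46 + 3·22 = 184 + 66 = 250 px.
Subtracting 1 column gap of 22 leaves 228 for 2 columns, so d = 114 px.

114 px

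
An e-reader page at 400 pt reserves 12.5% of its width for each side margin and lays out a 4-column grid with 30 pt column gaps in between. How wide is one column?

Margins: 12.5% × 400 = 50 pt each, so content = 400 − 100 = 300 pt.
4 columns + 3 column gaps: 4c + 3·30 = 300.
4c = 300 − 90 = 210, so c = 52.5 pt.

52.5 pt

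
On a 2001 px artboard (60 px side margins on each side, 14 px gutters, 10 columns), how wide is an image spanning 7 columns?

1312.5 px

Subtract both margins: 2001 − 2·60 = 1881 px.
1881 − 9·14 = 1755; ÷10 gives c = 175.5 px.
7-column span = 7·175.5 + 6·14 = 1312.5 px.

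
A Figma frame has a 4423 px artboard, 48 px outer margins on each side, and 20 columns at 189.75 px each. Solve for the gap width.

Content width = 4423 − 2·48 = 4327 px.
20 columns take 20·189.75 = 3795 px; remaining 532 splits into 19 gaps.
g = 532 / 19 = 28 px.

28 px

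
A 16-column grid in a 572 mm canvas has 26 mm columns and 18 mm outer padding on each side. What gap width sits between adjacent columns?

8 mm

Content width = 572 − 2·18 = 536 mm.
16·26 + 15g = 536 → 15g = 120 → g = 8 mm.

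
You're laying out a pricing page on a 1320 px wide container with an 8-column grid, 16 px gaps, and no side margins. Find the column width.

8 columns + 7 gaps: 8c + 7·16 = 1320.
8c = 1320 − 112 = 1208, so c = 151 px.

151 px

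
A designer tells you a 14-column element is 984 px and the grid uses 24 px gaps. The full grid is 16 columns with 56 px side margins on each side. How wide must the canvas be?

1240 px

14 columns + 13 gaps: 14c + 13·24 = 984.
14c = 984 − 312 = 672, so c = 48 px.
Adding margins, columns and gutters: 112 + 768 + 360 = 1240 px.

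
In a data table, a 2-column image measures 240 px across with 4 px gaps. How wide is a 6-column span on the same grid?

2c + 1·4 = 240 → 2c = 236 → c = 118 px.
6 columns plus 5 gaps: 708 + 20 = 728 px.

728 px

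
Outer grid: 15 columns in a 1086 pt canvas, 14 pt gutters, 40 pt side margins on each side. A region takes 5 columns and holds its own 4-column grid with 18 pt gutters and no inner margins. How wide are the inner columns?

68 pt

Take off 80 pt of margins, leaving 1006 pt.
15c + 14·14 = 1006 → 15c = 810 → c = 54 pt.
5 columns plus 4 gutters: 270 + 56 = 326 pt.
Subtracting 3 gutters of 18 leaves 272 for 4 columns, so d = 68 pt.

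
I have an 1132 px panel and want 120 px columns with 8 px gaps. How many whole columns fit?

8 columns

k columns need k·120 + (k−1)·8 = k·128 − 8.
k·128 − 8 ≤ 1132 → k ≤ 1140 / 128 ≈ 8.91, so k = 8.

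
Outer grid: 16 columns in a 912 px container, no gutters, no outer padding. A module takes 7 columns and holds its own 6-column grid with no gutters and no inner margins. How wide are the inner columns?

16c = 912 → c = 57 px.
7-column span = 7·57 = 399 px.
399 / 6 = 66.5 px per column.

66.5 px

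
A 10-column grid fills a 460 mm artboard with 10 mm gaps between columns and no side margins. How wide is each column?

Subtracting 9 gaps of 10 leaves 370 for 10 columns, so c = 37 mm.

37 mm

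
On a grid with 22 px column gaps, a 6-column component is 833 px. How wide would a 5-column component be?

Subtracting 5 column gaps of 22 leaves 723 for 6 columns, so c = 120.5 px.
Span of 5: 5·120.5 + 4·22 = 602.5 + 88 = 690.5 px.

690.5 px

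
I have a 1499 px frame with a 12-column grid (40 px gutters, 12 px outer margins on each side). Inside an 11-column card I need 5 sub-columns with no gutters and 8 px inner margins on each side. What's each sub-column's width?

Outer content = 1499 − 2·12 = 1475 px.
12c + 11·40 = 1475 → 12c = 1035 → c = 86.25 px.
11-column span = 11·86.25 + 10·40 = 1348.75 px.
Inner content = 1348.75 − 2·8 = 1332.75 px.
5d = 1332.75 → d = 266.55 px.

266.55 px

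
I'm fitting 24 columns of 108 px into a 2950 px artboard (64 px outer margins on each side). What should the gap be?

10 px

Take off 128 px of margins, leaving 2822 px.
24 columns take 24·108 = 2592 px; remaining 230 splits into 23 gaps.
g = 230 / 23 = 10 px.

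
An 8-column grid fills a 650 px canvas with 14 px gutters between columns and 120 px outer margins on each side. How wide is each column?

39 px

Content width = 650 − 2·120 = 410 px.
8 columns + 7 gutters: 8c + 7·14 = 410.
8c = 410 − 98 = 312, so c = 39 px.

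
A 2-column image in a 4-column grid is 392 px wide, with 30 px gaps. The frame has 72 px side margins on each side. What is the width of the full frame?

2 columns + 1 gap: 2c + 1·30 = 392.
2c = 392 − 30 = 362, so c = 181 px.
Total width: 2·72 + 4·181 + 3·30 = 958 px.

958 px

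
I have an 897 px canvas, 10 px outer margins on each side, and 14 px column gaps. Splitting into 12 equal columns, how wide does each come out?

Content width = 897 − 2·10 = 877 px.
12 columns + 11 column gaps: 12c + 11·14 = 877.
12c = 877 − 154 = 723, so c = 60.25 px.

60.25 px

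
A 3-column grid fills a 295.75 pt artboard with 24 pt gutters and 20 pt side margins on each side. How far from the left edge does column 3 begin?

206.5 pt

Inside the margins: 295.75 − 40 = 255.75 pt.
3c + 2·24 = 255.75 → 3c = 207.75 → c = 69.25 pt.
Column 3 starts at margin + 2·(column + gutter) = 20 + 2·93.25 = 206.5 pt.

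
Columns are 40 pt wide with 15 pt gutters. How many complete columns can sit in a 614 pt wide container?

11 columns: 11·40 + 10·15 = 590 pt ≤ 614.
12 columns: 645 pt > 614. So 11.

11 columns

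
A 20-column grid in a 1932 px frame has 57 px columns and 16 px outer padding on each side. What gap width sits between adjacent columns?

40 px

Take off 32 px of margins, leaving 1900 px.
20·57 + 19g = 1900 → 19g = 760 → g = 40 px.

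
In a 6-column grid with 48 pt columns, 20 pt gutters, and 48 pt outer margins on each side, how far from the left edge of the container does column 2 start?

Each column+gutter stride is 68 pt; 1 of them past the 48 pt margin is 48 + 68 = 116 pt.

116 pt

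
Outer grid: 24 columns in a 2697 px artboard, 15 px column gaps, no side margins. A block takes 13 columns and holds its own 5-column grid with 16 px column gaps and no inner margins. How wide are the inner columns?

24 columns + 23 column gaps: 24c + 23·15 = 2697.
24c = 2697 − 345 = 2352, so c = 98 px.
Span of 13: 13·98 + 12·15 = 1274 + 180 = 1454 px.
5d + 4·16 = 1454 → 5d = 1390 → d = 278 px.

278 px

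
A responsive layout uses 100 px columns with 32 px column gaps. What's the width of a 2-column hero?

232 px

Span of 2: 2·100 + 1·32 = 200 + 32 = 232 px.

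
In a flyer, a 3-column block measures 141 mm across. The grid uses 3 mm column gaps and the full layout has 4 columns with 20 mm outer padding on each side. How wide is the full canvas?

229 mm

Subtracting 2 column gaps of 3 leaves 135 for 3 columns, so c = 45 mm.
Canvas = 2·20 + 4·45 + 3·3 = 40 + 180 + 9 = 229 mm.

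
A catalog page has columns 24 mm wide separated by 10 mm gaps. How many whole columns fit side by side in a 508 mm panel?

15 columns

k columns need k·24 + (k−1)·10 = k·34 − 10.
k·34 − 10 ≤ 508 → k ≤ 518 / 34 ≈ 15.24, so k = 15.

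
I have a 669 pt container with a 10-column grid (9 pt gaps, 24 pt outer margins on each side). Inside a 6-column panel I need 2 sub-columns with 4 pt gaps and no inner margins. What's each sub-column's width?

182.5 pt

Outer content = 669 − 2·24 = 621 pt.
10 columns + 9 gaps: 10c + 9·9 = 621.
10c = 621 − 81 = 540, so c = 54 pt.
Span of 6: 6·54 + 5·9 = 324 + 45 = 369 pt.
Subtracting 1 gap of 4 leaves 365 for 2 columns, so d = 182.5 pt.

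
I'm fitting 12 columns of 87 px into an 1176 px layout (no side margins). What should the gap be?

12·87 + 11g = 1176 → 11g = 132 → g = 12 px.

12 px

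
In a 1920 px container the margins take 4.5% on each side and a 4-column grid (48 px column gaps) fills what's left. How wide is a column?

400.8 px

Each margin = 4.5% of 1920 = 86.4 px; content = 1920 − 2·86.4 = 1747.2 px.
4c + 3·48 = 1747.2 → 4c = 1603.2 → c = 400.8 px.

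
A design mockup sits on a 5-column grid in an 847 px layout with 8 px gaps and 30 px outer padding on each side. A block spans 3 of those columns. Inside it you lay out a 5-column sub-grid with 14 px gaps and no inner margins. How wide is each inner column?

Inside the margins: 847 − 60 = 787 px.
Subtracting 4 gaps of 8 leaves 755 for 5 columns, so c = 151 px.
3-column span = 3·151 + 2·8 = 469 px.
5d + 4·14 = 469 → 5d = 413 → d = 82.6 px.

82.6 px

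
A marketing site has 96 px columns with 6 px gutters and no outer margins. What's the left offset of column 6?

Before column 6: 5 columns + 5 gutters.
Offset = 5·(96 + 6) = 5·102 = 510 px.

510 px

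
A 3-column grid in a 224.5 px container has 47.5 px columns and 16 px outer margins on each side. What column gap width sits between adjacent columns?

25 px

Subtract both margins: 224.5 − 2·16 = 192.5 px.
Columns use 142.5 px, leaving 50 px across 2 column gaps = 25 px each.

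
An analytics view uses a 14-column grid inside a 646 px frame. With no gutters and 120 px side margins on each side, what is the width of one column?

29 px

Take off 240 px of margins, leaving 406 px.
With no gutters, each column is 406/14 = 29 px.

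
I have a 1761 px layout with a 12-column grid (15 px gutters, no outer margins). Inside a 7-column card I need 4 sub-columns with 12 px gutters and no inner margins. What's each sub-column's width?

Subtracting 11 gutters of 15 leaves 1596 for 12 columns, so c = 133 px.
Span of 7: 7·133 + 6·15 = 931 + 90 = 1021 px.
Subtracting 3 gutters of 12 leaves 985 for 4 columns, so d = 246.25 px.

246.25 px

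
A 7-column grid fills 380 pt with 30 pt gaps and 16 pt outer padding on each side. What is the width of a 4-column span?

Subtract both margins: 380 − 2·16 = 348 pt.
Subtracting 6 gaps of 30 leaves 168 for 7 columns, so c = 24 pt.
Span of 4: 4·24 + 3·30 = 96 + 90 = 186 pt.

186 pt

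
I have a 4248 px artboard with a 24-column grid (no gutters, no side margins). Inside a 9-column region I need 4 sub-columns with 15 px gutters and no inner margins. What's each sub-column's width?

387 px

4248 / 24 = 177 px per column.
With no gutters, 9 columns span 9·177 = 1593 px.
4d + 3·15 = 1593 → 4d = 1548 → d = 387 px.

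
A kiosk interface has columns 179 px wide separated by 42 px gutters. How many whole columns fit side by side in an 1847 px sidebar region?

Each extra column adds 179 + 42 = 221 px.
(1847 + 42) / 221 = 8.55, so 8 columns fit.

8 columns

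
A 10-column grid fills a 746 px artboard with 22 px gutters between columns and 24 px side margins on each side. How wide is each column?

50 px

Subtract both margins: 746 − 2·24 = 698 px.
Subtracting 9 gutters of 22 leaves 500 for 10 columns, so c = 50 px.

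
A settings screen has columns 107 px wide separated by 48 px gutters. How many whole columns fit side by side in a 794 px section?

5 columns

Each extra column adds 107 + 48 = 155 px.
(794 + 48) / 155 = 5.43, so 5 columns fit.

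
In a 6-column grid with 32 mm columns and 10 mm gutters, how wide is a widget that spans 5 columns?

5 columns plus 4 gutters: 160 + 40 = 200 mm.

200 mm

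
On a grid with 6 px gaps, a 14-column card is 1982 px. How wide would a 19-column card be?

14c + 13·6 = 1982 → 14c = 1904 → c = 136 px.
19-column span = 19·136 + 18·6 = 2692 px.

2692 px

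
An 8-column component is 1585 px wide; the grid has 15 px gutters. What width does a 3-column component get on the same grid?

585 px

1585 − 7·15 = 1480; ÷8 gives c = 185 px.
Span of 3: 3·185 + 2·15 = 555 + 30 = 585 px.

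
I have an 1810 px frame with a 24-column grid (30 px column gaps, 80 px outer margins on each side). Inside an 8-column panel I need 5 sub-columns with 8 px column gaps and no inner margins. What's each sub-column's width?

Outer content = 1810 − 2·80 = 1650 px.
24c + 23·30 = 1650 → 24c = 960 → c = 40 px.
8-column span = 8·40 + 7·30 = 530 px.
5 columns + 4 column gaps: 5d + 4·8 = 530.
5d = 530 − 32 = 498, so d = 99.6 px.

99.6 px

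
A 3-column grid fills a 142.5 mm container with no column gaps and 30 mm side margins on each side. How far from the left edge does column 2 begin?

57.5 mm

Take off 60 mm of margins, leaving 82.5 mm.
3c = 82.5 → c = 27.5 mm.
Column 2 starts at margin + 1·(column + gutter) = 30 + 1·27.5 = 57.5 mm.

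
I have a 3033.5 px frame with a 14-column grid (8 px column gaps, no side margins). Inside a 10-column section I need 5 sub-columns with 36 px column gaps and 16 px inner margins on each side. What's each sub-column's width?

14c + 13·8 = 3033.5 → 14c = 2929.5 → c = 209.25 px.
10-column span = 10·209.25 + 9·8 = 2164.5 px.
Inner content = 2164.5 − 2·16 = 2132.5 px.
5d + 4·36 = 2132.5 → 5d = 1988.5 → d = 397.7 px.

397.7 px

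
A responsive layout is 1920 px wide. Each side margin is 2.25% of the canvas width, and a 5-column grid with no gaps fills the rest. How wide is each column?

1920 × (1 − 2·2.25%) = 1920 × 95.5% = 1833.6 px for the columns.
5c = 1833.6 → c = 366.72 px.

366.72 px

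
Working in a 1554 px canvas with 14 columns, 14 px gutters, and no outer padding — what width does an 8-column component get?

882 px

14c + 13·14 = 1554 → 14c = 1372 → c = 98 px.
8 columns plus 7 gutters: 784 + 98 = 882 px.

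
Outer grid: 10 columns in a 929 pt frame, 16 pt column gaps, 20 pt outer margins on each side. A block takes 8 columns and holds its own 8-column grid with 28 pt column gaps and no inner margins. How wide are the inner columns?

64 pt

Take off 40 pt of margins, leaving 889 pt.
889 − 9·16 = 745; ÷10 gives c = 74.5 pt.
8-column span = 8·74.5 + 7·16 = 708 pt.
8d + 7·28 = 708 → 8d = 512 → d = 64 pt.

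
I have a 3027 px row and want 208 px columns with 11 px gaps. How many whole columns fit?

Each extra column adds 208 + 11 = 219 px.
(3027 + 11) / 219 = 13.87, so 13 columns fit.

13 columns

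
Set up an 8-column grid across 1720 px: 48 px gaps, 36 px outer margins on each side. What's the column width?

Inside the margins: 1720 − 72 = 1648 px.
Subtracting 7 gaps of 48 leaves 1312 for 8 columns, so c = 164 px.

164 px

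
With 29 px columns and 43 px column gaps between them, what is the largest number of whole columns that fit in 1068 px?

Each extra column adds 29 + 43 = 72 px.
(1068 + 43) / 72 = 15.43, so 15 columns fit.

15 columns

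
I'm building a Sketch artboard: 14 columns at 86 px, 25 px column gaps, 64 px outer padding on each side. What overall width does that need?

Total width: 2·64 + 14·86 + 13·25 = 1657 px.

1657 px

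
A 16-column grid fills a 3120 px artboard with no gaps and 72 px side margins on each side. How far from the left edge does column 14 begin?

Take off 144 px of margins, leaving 2976 px.
16c = 2976 → c = 186 px.
Column 14 starts at margin + 13·(column + gutter) = 72 + 13·186 = 2490 px.

2490 px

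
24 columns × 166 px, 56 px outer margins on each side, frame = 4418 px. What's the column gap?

Take off 112 px of margins, leaving 4306 px.
24 columns take 24·166 = 3984 px; remaining 322 splits into 23 column gaps.
g = 322 / 23 = 14 px.

14 px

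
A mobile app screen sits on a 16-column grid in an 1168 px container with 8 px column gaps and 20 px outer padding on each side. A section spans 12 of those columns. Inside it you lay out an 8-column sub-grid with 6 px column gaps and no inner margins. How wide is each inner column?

100.25 px

Subtract both margins: 1168 − 2·20 = 1128 px.
16c + 15·8 = 1128 → 16c = 1008 → c = 63 px.
12 columns plus 11 column gaps: 756 + 88 = 844 px.
8d + 7·6 = 844 → 8d = 802 → d = 100.25 px.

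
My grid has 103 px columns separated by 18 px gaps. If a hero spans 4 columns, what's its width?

466 px

Span of 4: 4·103 + 3·18 = 412 + 54 = 466 px.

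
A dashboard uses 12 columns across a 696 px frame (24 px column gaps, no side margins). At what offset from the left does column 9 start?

480 px

696 − 11·24 = 432; ÷12 gives c = 36 px.
No margin, so column 9 starts at 8·(column + gutter) = 8·60 = 480 px.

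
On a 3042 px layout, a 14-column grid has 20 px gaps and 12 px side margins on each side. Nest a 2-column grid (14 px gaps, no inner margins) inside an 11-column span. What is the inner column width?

1176.5 px

Take off 24 px of margins, leaving 3018 px.
3018 − 13·20 = 2758; ÷14 gives c = 197 px.
11-column span = 11·197 + 10·20 = 2367 px.
2 columns + 1 gap: 2d + 1·14 = 2367.
2d = 2367 − 14 = 2353, so d = 1176.5 px.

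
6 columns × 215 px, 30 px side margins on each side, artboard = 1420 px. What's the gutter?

14 px

Content width = 1420 − 2·30 = 1360 px.
Columns use 1290 px, leaving 70 px across 5 gutters = 14 px each.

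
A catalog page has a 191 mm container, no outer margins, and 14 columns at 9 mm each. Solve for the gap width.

5 mm

14·9 + 13g = 191 → 13g = 65 → g = 5 mm.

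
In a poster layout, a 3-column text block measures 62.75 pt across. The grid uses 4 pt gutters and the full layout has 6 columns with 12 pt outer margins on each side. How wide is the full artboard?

153.5 pt

62.75 − 2·4 = 54.75; ÷3 gives c = 18.25 pt.
Artboard = 2·12 + 6·18.25 + 5·4 = 24 + 109.5 + 20 = 153.5 pt.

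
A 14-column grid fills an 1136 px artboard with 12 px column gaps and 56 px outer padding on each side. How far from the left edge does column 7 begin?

Content = 1136 − 2·56 = 1024 px.
Subtracting 13 column gaps of 12 leaves 868 for 14 columns, so c = 62 px.
Column 7 starts at margin + 6·(column + gutter) = 56 + 6·74 = 500 px.

500 px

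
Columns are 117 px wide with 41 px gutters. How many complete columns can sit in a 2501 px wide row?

16 columns

16 columns: 16·117 + 15·41 = 2487 px ≤ 2501.
17 columns: 2645 px > 2501. So 16.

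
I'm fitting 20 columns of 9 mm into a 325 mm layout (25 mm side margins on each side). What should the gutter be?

5 mm

Subtract both margins: 325 − 2·25 = 275 mm.
20 columns take 20·9 = 180 mm; remaining 95 splits into 19 gutters.
g = 95 / 19 = 5 mm.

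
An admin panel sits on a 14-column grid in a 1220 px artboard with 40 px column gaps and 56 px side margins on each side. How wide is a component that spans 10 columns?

Take off 112 px of margins, leaving 1108 px.
14c + 13·40 = 1108 → 14c = 588 → c = 42 px.
10-column span = 10·42 + 9·40 = 780 px.

780 px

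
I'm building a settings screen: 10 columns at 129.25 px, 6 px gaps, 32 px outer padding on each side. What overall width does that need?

Total width: 2·32 + 10·129.25 + 9·6 = 1410.5 px.

1410.5 px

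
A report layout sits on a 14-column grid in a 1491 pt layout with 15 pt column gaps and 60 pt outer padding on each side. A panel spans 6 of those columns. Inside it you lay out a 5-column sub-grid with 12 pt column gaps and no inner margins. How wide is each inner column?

Inside the margins: 1491 − 120 = 1371 pt.
Subtracting 13 column gaps of 15 leaves 1176 for 14 columns, so c = 84 pt.
6-column span = 6·84 + 5·15 = 579 pt.
5d + 4·12 = 579 → 5d = 531 → d = 106.2 pt.

106.2 pt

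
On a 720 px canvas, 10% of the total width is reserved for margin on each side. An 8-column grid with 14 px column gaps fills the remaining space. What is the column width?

Each margin = 10% of 720 = 72 px; content = 720 − 2·72 = 576 px.
8c + 7·14 = 576 → 8c = 478 → c = 59.75 px.

59.75 px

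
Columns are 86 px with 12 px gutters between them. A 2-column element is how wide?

184 px

Span of 2: 2·86 + 1·12 = 172 + 12 = 184 px.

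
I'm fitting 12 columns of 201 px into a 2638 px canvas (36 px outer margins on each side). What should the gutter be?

Take off 72 px of margins, leaving 2566 px.
12·201 + 11g = 2566 → 11g = 154 → g = 14 px.

14 px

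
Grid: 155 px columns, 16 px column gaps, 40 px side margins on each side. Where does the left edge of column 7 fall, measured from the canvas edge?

Each column+gutter stride is 171 px; 6 of them past the 40 px margin is 40 + 1026 = 1066 px.

1066 px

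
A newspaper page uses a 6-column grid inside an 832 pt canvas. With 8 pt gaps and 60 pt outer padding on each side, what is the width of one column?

Content width = 832 − 2·60 = 712 pt.
Subtracting 5 gaps of 8 leaves 672 for 6 columns, so c = 112 pt.

112 pt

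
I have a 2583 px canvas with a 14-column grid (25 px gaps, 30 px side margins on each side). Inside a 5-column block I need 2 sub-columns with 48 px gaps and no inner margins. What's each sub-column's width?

Outer content = 2583 − 2·30 = 2523 px.
Subtracting 13 gaps of 25 leaves 2198 for 14 columns, so c = 157 px.
5 columns plus 4 gaps: 785 + 100 = 885 px.
885 − 1·48 = 837; ÷2 gives d = 418.5 px.

418.5 px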